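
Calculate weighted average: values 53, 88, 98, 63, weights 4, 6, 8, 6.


Numerator = 53*4 + 88*6 + 98*8 + 63*6 = 1902
Denominator = 4 + 6 + 8 + 6 = 24
WM = 1902/24 = 79.2500

WM = 79.2500


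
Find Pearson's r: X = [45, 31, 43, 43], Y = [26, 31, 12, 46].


Mean X = 40.5000, Mean Y = 28.7500
SD X = 5.545268, SD Y = 12.152675
Cov = -8.125000
r = -8.125000/(5.545268*12.152675) = -0.1206

r = -0.1206


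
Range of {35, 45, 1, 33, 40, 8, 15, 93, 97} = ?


Max = 97, Min = 1
Range = 97 - 1 = 96

Range = 96


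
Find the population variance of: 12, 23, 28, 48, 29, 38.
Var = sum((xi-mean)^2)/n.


Mean = 29.6667
Squared deviations: 312.1111, 44.4444, 2.7778, 336.1111, 0.4444, 69.4444
Sum = 765.3333
Variance = 765.3333/6 = 127.5556

Variance = 127.5556


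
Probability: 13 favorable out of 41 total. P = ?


P = 13/41 = 0.3171

P = 0.3171


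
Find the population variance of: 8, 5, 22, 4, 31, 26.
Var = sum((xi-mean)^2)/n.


Mean = 16.0000
Squared deviations: 64.0000, 121.0000, 36.0000, 144.0000, 225.0000, 100.0000
Sum = 690.0000
Variance = 690.0000/6 = 115.0000

Variance = 115.0000


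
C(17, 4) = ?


C(17,4) = 17!/(4! × 13!)
= 355687428096000/(24 × 6227020800)
= 2380

C(17,4) = 2380


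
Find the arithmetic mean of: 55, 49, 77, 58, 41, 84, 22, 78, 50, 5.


Sum = 55 + 49 + 77 + 58 + 41 + 84 + 22 + 78 + 50 + 5 = 519
n = 10
Mean = 519/10 = 51.9000

Mean = 51.9000


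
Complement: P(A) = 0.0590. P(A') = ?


P(not A) = 1 - 0.0590 = 0.9410

P(not A) = 0.9410


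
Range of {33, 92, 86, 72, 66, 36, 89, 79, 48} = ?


Max = 92, Min = 33
Range = 92 - 33 = 59

Range = 59


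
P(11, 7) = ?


P(11,7) = 11!/4!
= 39916800/24
= 1663200

P(11,7) = 1663200


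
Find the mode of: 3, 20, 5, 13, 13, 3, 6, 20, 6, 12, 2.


Frequencies: 2:1, 3:2, 5:1, 6:2, 12:1, 13:2, 20:2
Max frequency = 2
Mode = 3, 6, 13, 20

Mode = 3, 6, 13, 20


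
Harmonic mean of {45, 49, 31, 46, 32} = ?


Sum of reciprocals = 1/45 + 1/49 + 1/31 + 1/46 + 1/32 = 0.127878
HM = 5/0.127878 = 39.0999

HM = 39.0999


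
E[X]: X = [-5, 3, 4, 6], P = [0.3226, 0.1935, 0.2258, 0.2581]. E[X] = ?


E[X] = -5*0.3226 + 3*0.1935 + 4*0.2258 + 6*0.2581
= -1.6130 + 0.5805 + 0.9032 + 1.5486
= 1.4193

E[X] = 1.4193


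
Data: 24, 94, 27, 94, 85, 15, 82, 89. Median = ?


Sorted: 15, 24, 27, 82, 85, 89, 94, 94
n = 8 (even)
Middle values: 82 and 85
Median = (82+85)/2 = 83.5000

Median = 83.5000


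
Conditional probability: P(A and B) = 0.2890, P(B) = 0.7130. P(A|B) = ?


P(A|B) = 0.2890/0.7130 = 0.4053

P(A|B) = 0.4053


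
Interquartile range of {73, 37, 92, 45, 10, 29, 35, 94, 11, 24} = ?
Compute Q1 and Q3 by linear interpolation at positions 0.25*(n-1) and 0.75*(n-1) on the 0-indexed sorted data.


Sorted: 10, 11, 24, 29, 35, 37, 45, 73, 92, 94
Q1 (25th %ile) = 25.2500
Q3 (75th %ile) = 66.0000
IQR = 66.0000 - 25.2500 = 40.7500

IQR = 40.7500


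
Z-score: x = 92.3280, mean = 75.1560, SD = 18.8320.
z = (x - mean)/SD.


z = (92.3280 - 75.1560)/18.8320
= 17.1720/18.8320
= 0.9119

z = 0.9119


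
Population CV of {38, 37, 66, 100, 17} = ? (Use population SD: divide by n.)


Mean = 51.6000
SD = 28.7931
CV = (28.7931/51.6000)*100 = 55.8005%

CV = 55.8005%


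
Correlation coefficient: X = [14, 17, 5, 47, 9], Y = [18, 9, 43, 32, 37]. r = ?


Mean X = 18.4000, Mean Y = 27.8000
SD X = 14.880860, SD Y = 12.512394
Cov = -20.120000
r = -20.120000/(14.880860*12.512394) = -0.1081

r = -0.1081


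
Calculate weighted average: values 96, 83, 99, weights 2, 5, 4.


Numerator = 96*2 + 83*5 + 99*4 = 1003
Denominator = 2 + 5 + 4 = 11
WM = 1003/11 = 91.1818

WM = 91.1818


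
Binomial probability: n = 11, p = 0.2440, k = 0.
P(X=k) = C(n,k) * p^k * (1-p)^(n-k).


C(11,0) = 1
p^0 = 1.000000
(1-p)^11 = 0.046104
P = 1 * 1.000000 * 0.046104 = 0.0461

P(X=0) = 0.0461


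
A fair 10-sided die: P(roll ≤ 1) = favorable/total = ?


Favorable outcomes (roll ≤ 1): 1
Total outcomes = 10
P = 1/10 = 0.1000

P = 0.1000


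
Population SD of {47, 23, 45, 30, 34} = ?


Mean = 35.8000
Variance = 82.1600
SD = sqrt(82.1600) = 9.0642

SD = 9.0642


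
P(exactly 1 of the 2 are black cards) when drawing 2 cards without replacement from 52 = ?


Hypergeometric: P(X=1) = C(26,1)·C(26,1) / C(52,2)
= 26 × 26 / 1326
= 676/1326 = 0.5098

P = 0.5098


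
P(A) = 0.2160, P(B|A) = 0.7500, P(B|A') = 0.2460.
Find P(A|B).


P(B) = P(B|A)*P(A) + P(B|A')*P(A')
= 0.7500*0.2160 + 0.2460*0.7840
= 0.162000 + 0.192864 = 0.354864
P(A|B) = 0.162000/0.354864 = 0.4565

P(A|B) = 0.4565


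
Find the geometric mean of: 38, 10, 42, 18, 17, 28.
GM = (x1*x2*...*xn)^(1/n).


Product = 38 × 10 × 42 × 18 × 17 × 28 = 136745280
GM = 136745280^(1/6) = 22.6979

GM = 22.6979


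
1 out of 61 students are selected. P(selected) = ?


P = 1/61 = 0.0164

P = 0.0164


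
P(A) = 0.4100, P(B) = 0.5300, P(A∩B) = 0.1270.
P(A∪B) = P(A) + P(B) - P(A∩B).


P(A∪B) = 0.4100 + 0.5300 - 0.1270
= 0.9400 - 0.1270
= 0.8130

P(A∪B) = 0.8130


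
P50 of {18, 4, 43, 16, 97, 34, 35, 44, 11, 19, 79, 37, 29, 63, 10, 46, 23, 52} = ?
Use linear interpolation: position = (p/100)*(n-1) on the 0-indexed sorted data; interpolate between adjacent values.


Sorted: 4, 10, 11, 16, 18, 19, 23, 29, 34, 35, 37, 43, 44, 46, 52, 63, 79, 97
n = 18
Index = 50/100 * 17 = 8.5000
Lower = data[8] = 34, Upper = data[9] = 35
P50 = 34 + 0.5000*(1) = 34.5000

P50 = 34.5000


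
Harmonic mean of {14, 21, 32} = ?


Sum of reciprocals = 1/14 + 1/21 + 1/32 = 0.150298
HM = 3/0.150298 = 19.9604

HM = 19.9604


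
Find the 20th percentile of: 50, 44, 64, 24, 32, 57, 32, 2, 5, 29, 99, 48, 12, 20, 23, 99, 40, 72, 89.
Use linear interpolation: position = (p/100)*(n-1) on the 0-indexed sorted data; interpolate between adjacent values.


Sorted: 2, 5, 12, 20, 23, 24, 29, 32, 32, 40, 44, 48, 50, 57, 64, 72, 89, 99, 99
n = 19
Index = 20/100 * 18 = 3.6000
Lower = data[3] = 20, Upper = data[4] = 23
P20 = 20 + 0.6000*(3) = 21.8000

P20 = 21.8000


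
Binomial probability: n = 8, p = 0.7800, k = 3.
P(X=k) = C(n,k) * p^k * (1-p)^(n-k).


C(8,3) = 56
p^3 = 0.474552
(1-p)^5 = 0.000515
P = 56 * 0.474552 * 0.000515 = 0.0137

P(X=3) = 0.0137


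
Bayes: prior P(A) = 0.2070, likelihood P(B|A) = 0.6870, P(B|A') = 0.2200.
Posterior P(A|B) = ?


P(B) = P(B|A)*P(A) + P(B|A')*P(A')
= 0.6870*0.2070 + 0.2200*0.7930
= 0.142209 + 0.174460 = 0.316669
P(A|B) = 0.142209/0.316669 = 0.4491

P(A|B) = 0.4491


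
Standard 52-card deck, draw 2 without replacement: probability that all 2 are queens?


P(all queens) = (4/52) × (3/51)
= 0.0045

P = 0.0045


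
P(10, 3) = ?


P(10,3) = 10!/7!
= 3628800/5040
= 720

P(10,3) = 720


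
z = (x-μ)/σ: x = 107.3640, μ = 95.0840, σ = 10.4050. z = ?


z = (107.3640 - 95.0840)/10.4050
= 12.2800/10.4050
= 1.1802

z = 1.1802


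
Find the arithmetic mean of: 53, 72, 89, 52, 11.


Sum = 53 + 72 + 89 + 52 + 11 = 277
n = 5
Mean = 277/5 = 55.4000

Mean = 55.4000


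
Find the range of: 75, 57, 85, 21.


Max = 85, Min = 21
Range = 85 - 21 = 64

Range = 64


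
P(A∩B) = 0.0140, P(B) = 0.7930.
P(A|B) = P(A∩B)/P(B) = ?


P(A|B) = 0.0140/0.7930 = 0.0177

P(A|B) = 0.0177


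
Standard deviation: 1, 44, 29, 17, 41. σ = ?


Mean = 26.4000
Variance = 252.6400
SD = sqrt(252.6400) = 15.8947

SD = 15.8947


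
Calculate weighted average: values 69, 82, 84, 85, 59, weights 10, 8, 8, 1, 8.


Numerator = 69*10 + 82*8 + 84*8 + 85*1 + 59*8 = 2575
Denominator = 10 + 8 + 8 + 1 + 8 = 35
WM = 2575/35 = 73.5714

WM = 73.5714


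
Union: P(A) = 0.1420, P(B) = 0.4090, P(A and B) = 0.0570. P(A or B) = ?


P(A∪B) = 0.1420 + 0.4090 - 0.0570
= 0.5510 - 0.0570
= 0.4940

P(A∪B) = 0.4940


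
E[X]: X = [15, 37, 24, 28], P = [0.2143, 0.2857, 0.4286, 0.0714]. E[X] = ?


E[X] = 15*0.2143 + 37*0.2857 + 24*0.4286 + 28*0.0714
= 3.2145 + 10.5709 + 10.2864 + 1.9992
= 26.0710

E[X] = 26.0710


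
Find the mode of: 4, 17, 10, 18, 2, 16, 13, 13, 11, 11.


Frequencies: 2:1, 4:1, 10:1, 11:2, 13:2, 16:1, 17:1, 18:1
Max frequency = 2
Mode = 11, 13

Mode = 11, 13


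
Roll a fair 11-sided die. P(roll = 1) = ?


Favorable outcomes (roll = 1): 1
Total outcomes = 11
P = 1/11 = 0.0909

P = 0.0909


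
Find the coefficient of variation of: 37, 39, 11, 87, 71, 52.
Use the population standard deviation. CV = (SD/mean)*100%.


Mean = 49.5000
SD = 24.5747
CV = (24.5747/49.5000)*100 = 49.6459%

CV = 49.6459%


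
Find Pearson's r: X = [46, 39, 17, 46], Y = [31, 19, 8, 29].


Mean X = 37.0000, Mean Y = 21.7500
SD X = 11.895377, SD Y = 9.148087
Cov = 104.500000
r = 104.500000/(11.895377*9.148087) = 0.9603

r = 0.9603


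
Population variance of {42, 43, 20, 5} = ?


Mean = 27.5000
Squared deviations: 210.2500, 240.2500, 56.2500, 506.2500
Sum = 1013.0000
Variance = 1013.0000/4 = 253.2500

Variance = 253.2500


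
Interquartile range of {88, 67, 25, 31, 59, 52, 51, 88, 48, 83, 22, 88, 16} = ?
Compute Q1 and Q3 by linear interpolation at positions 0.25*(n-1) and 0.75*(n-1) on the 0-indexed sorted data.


Sorted: 16, 22, 25, 31, 48, 51, 52, 59, 67, 83, 88, 88, 88
Q1 (25th %ile) = 31.0000
Q3 (75th %ile) = 83.0000
IQR = 83.0000 - 31.0000 = 52.0000

IQR = 52.0000


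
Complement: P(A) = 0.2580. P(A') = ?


P(not A) = 1 - 0.2580 = 0.7420

P(not A) = 0.7420


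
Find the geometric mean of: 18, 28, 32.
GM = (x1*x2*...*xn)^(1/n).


Product = 18 × 28 × 32 = 16128
GM = 16128^(1/3) = 25.2654

GM = 25.2654


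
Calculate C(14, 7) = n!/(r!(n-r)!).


C(14,7) = 14!/(7! × 7!)
= 87178291200/(5040 × 5040)
= 3432

C(14,7) = 3432


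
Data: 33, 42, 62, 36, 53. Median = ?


Sorted: 33, 36, 42, 53, 62
n = 5 (odd)
Middle value = 42

Median = 42


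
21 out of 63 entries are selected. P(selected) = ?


P = 21/63 = 0.3333

P = 0.3333


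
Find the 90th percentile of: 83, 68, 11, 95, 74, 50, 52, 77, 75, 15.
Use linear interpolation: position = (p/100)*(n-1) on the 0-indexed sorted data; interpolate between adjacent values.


Sorted: 11, 15, 50, 52, 68, 74, 75, 77, 83, 95
n = 10
Index = 90/100 * 9 = 8.1000
Lower = data[8] = 83, Upper = data[9] = 95
P90 = 83 + 0.1000*(12) = 84.2000

P90 = 84.2000


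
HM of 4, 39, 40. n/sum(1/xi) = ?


Sum of reciprocals = 1/4 + 1/39 + 1/40 = 0.300641
HM = 3/0.300641 = 9.9787

HM = 9.9787


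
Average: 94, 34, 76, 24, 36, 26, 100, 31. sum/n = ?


Sum = 94 + 34 + 76 + 24 + 36 + 26 + 100 + 31 = 421
n = 8
Mean = 421/8 = 52.6250

Mean = 52.6250


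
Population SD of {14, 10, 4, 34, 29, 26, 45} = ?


Mean = 23.1429
Variance = 180.1224
SD = sqrt(180.1224) = 13.4210

SD = 13.4210


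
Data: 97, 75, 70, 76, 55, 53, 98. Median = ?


Sorted: 53, 55, 70, 75, 76, 97, 98
n = 7 (odd)
Middle value = 75

Median = 75


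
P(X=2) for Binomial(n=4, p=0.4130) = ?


C(4,2) = 6
p^2 = 0.170569
(1-p)^2 = 0.344569
P = 6 * 0.170569 * 0.344569 = 0.3526

P(X=2) = 0.3526


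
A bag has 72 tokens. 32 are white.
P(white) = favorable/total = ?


P = 32/72 = 0.4444

P = 0.4444


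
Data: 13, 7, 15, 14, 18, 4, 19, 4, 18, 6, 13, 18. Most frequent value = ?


Frequencies: 4:2, 6:1, 7:1, 13:2, 14:1, 15:1, 18:3, 19:1
Max frequency = 3
Mode = 18

Mode = 18


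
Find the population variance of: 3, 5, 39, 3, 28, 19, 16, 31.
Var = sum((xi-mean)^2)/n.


Mean = 18.0000
Squared deviations: 225.0000, 169.0000, 441.0000, 225.0000, 100.0000, 1.0000, 4.0000, 169.0000
Sum = 1334.0000
Variance = 1334.0000/8 = 166.7500

Variance = 166.7500


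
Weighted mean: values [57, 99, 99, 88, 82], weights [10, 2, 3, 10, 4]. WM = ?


Numerator = 57*10 + 99*2 + 99*3 + 88*10 + 82*4 = 2273
Denominator = 10 + 2 + 3 + 10 + 4 = 29
WM = 2273/29 = 78.3793

WM = 78.3793


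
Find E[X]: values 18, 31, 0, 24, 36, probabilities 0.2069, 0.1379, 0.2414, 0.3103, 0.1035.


E[X] = 18*0.2069 + 31*0.1379 + 0*0.2414 + 24*0.3103 + 36*0.1035
= 3.7242 + 4.2749 + 0 + 7.4472 + 3.7260
= 19.1723

E[X] = 19.1723


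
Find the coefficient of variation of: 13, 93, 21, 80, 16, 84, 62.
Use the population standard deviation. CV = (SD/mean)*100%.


Mean = 52.7143
SD = 32.4333
CV = (32.4333/52.7143)*100 = 61.5266%

CV = 61.5266%


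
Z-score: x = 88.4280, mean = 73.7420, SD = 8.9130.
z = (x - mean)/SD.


z = (88.4280 - 73.7420)/8.9130
= 14.6860/8.9130
= 1.6477

z = 1.6477


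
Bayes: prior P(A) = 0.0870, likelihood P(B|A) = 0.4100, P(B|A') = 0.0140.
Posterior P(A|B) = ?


P(B) = P(B|A)*P(A) + P(B|A')*P(A')
= 0.4100*0.0870 + 0.0140*0.9130
= 0.035670 + 0.012782 = 0.048452
P(A|B) = 0.035670/0.048452 = 0.7362

P(A|B) = 0.7362


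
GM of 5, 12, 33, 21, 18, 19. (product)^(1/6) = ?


Product = 5 × 12 × 33 × 21 × 18 × 19 = 14220360
GM = 14220360^(1/6) = 15.5651

GM = 15.5651


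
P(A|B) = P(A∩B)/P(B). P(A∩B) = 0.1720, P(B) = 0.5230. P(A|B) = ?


P(A|B) = 0.1720/0.5230 = 0.3289

P(A|B) = 0.3289


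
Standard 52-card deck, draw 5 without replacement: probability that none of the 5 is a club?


P(no clubs) = (39/52) × (38/51) × (37/50) × (36/49) × (35/48)
= 0.2215

P = 0.2215


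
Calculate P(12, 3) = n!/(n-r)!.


P(12,3) = 12!/9!
= 479001600/362880
= 1320

P(12,3) = 1320


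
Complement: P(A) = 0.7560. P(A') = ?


P(not A) = 1 - 0.7560 = 0.2440

P(not A) = 0.2440


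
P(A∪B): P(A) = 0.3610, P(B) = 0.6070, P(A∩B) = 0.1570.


P(A∪B) = 0.3610 + 0.6070 - 0.1570
= 0.9680 - 0.1570
= 0.8110

P(A∪B) = 0.8110


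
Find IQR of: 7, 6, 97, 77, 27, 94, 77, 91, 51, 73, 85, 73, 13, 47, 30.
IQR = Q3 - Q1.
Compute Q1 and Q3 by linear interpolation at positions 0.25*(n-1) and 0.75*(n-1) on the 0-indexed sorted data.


Sorted: 6, 7, 13, 27, 30, 47, 51, 73, 73, 77, 77, 85, 91, 94, 97
Q1 (25th %ile) = 28.5000
Q3 (75th %ile) = 81.0000
IQR = 81.0000 - 28.5000 = 52.5000

IQR = 52.5000


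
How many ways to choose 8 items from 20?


C(20,8) = 20!/(8! × 12!)
= 2432902008176640000/(40320 × 479001600)
= 125970

C(20,8) = 125970


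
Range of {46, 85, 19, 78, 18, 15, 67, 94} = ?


Max = 94, Min = 15
Range = 94 - 15 = 79

Range = 79


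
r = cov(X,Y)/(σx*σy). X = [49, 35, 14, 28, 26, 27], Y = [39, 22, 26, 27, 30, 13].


Mean X = 29.8333, Mean Y = 26.1667
SD X = 10.573815, SD Y = 7.861651
Cov = 41.361111
r = 41.361111/(10.573815*7.861651) = 0.4976

r = 0.4976


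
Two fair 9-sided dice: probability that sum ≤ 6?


Total outcomes = 9×9 = 81
Favorable (sum ≤ 6): 15
P = 15/81 = 0.1852

P = 0.1852


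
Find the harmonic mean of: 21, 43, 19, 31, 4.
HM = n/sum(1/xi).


Sum of reciprocals = 1/21 + 1/43 + 1/19 + 1/31 + 1/4 = 0.405765
HM = 5/0.405765 = 12.3224

HM = 12.3224


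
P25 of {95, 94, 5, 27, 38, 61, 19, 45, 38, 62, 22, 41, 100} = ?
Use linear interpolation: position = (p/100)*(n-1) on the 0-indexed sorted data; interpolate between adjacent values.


Sorted: 5, 19, 22, 27, 38, 38, 41, 45, 61, 62, 94, 95, 100
n = 13
Index = 25/100 * 12 = 3.0000
Lower = data[3] = 27, Upper = data[4] = 38
P25 = 27 + 0*(11) = 27.0000

P25 = 27.0000


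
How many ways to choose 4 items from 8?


C(8,4) = 8!/(4! × 4!)
= 40320/(24 × 24)
= 70

C(8,4) = 70


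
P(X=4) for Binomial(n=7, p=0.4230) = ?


C(7,4) = 35
p^4 = 0.032016
(1-p)^3 = 0.192100
P = 35 * 0.032016 * 0.192100 = 0.2153

P(X=4) = 0.2153


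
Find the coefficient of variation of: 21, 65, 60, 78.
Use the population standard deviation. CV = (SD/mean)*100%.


Mean = 56.0000
SD = 21.2485
CV = (21.2485/56.0000)*100 = 37.9438%

CV = 37.9438%


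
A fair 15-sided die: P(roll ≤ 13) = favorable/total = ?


Favorable outcomes (roll ≤ 13): 13
Total outcomes = 15
P = 13/15 = 0.8667

P = 0.8667


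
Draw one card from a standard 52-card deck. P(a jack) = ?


4 jacks in 52 cards
P = 4/52 = 0.0769

P = 0.0769


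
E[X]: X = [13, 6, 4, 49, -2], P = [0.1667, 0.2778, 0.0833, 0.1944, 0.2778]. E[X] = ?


E[X] = 13*0.1667 + 6*0.2778 + 4*0.0833 + 49*0.1944 - 2*0.2778
= 2.1671 + 1.6668 + 0.3332 + 9.5256 - 0.5556
= 13.1371

E[X] = 13.1371


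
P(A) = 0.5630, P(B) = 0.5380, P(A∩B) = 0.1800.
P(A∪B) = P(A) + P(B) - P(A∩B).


P(A∪B) = 0.5630 + 0.5380 - 0.1800
= 1.1010 - 0.1800
= 0.9210

P(A∪B) = 0.9210


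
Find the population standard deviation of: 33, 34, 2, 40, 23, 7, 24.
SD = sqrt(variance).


Mean = 23.2857
Variance = 172.4898
SD = sqrt(172.4898) = 13.1335

SD = 13.1335


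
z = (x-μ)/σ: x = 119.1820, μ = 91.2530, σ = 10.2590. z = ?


z = (119.1820 - 91.2530)/10.2590
= 27.9290/10.2590
= 2.7224

z = 2.7224


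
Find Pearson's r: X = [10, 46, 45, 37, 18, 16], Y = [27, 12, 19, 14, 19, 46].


Mean X = 28.6667, Mean Y = 22.8333
SD X = 14.487543, SD Y = 11.393224
Cov = -109.055556
r = -109.055556/(14.487543*11.393224) = -0.6607

r = -0.6607


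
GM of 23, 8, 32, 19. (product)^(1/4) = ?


Product = 23 × 8 × 32 × 19 = 111872
GM = 111872^(1/4) = 18.2886

GM = 18.2886


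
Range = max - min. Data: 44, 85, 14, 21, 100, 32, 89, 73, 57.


Max = 100, Min = 14
Range = 100 - 14 = 86

Range = 86


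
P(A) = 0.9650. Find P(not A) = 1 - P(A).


P(not A) = 1 - 0.9650 = 0.0350

P(not A) = 0.0350


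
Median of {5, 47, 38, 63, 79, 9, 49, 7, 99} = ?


Sorted: 5, 7, 9, 38, 47, 49, 63, 79, 99
n = 9 (odd)
Middle value = 47

Median = 47


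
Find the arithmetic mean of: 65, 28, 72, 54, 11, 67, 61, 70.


Sum = 65 + 28 + 72 + 54 + 11 + 67 + 61 + 70 = 428
n = 8
Mean = 428/8 = 53.5000

Mean = 53.5000


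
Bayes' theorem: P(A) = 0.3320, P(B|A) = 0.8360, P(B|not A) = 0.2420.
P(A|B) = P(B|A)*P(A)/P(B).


P(B) = P(B|A)*P(A) + P(B|A')*P(A')
= 0.8360*0.3320 + 0.2420*0.6680
= 0.277552 + 0.161656 = 0.439208
P(A|B) = 0.277552/0.439208 = 0.6319

P(A|B) = 0.6319


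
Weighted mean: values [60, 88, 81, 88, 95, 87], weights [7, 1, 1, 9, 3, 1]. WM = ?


Numerator = 60*7 + 88*1 + 81*1 + 88*9 + 95*3 + 87*1 = 1753
Denominator = 7 + 1 + 1 + 9 + 3 + 1 = 22
WM = 1753/22 = 79.6818

WM = 79.6818


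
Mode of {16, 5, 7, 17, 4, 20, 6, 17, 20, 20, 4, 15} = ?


Frequencies: 4:2, 5:1, 6:1, 7:1, 15:1, 16:1, 17:2, 20:3
Max frequency = 3
Mode = 20

Mode = 20


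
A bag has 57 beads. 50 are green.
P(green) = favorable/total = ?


P = 50/57 = 0.8772

P = 0.8772


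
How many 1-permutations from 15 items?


P(15,1) = 15!/14!
= 1307674368000/87178291200
= 15

P(15,1) = 15


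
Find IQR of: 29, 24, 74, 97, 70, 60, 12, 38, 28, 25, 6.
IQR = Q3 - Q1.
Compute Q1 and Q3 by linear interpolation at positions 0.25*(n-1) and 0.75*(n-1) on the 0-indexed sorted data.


Sorted: 6, 12, 24, 25, 28, 29, 38, 60, 70, 74, 97
Q1 (25th %ile) = 24.5000
Q3 (75th %ile) = 65.0000
IQR = 65.0000 - 24.5000 = 40.5000

IQR = 40.5000


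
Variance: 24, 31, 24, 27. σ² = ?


Mean = 26.5000
Squared deviations: 6.2500, 20.2500, 6.2500, 0.2500
Sum = 33.0000
Variance = 33.0000/4 = 8.2500

Variance = 8.2500


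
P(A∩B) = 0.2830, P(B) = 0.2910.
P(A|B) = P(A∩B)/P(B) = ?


P(A|B) = 0.2830/0.2910 = 0.9725

P(A|B) = 0.9725


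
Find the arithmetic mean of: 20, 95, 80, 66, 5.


Sum = 20 + 95 + 80 + 66 + 5 = 266
n = 5
Mean = 266/5 = 53.2000

Mean = 53.2000


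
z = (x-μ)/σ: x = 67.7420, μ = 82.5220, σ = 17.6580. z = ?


z = (67.7420 - 82.5220)/17.6580
= -14.7800/17.6580
= -0.8370

z = -0.8370


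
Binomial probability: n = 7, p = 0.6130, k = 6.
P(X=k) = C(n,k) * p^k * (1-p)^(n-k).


C(7,6) = 7
p^6 = 0.053059
(1-p)^1 = 0.387000
P = 7 * 0.053059 * 0.387000 = 0.1437

P(X=6) = 0.1437


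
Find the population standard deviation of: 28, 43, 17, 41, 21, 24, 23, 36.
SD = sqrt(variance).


Mean = 29.1250
Variance = 82.3594
SD = sqrt(82.3594) = 9.0752

SD = 9.0752


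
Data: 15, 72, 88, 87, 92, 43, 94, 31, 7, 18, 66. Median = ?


Sorted: 7, 15, 18, 31, 43, 66, 72, 87, 88, 92, 94
n = 11 (odd)
Middle value = 66

Median = 66


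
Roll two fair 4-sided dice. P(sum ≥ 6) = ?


Total outcomes = 4×4 = 16
Favorable (sum ≥ 6): 6
P = 6/16 = 0.3750

P = 0.3750


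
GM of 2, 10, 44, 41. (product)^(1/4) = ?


Product = 2 × 10 × 44 × 41 = 36080
GM = 36080^(1/4) = 13.7821

GM = 13.7821


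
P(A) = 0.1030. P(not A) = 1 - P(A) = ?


P(not A) = 1 - 0.1030 = 0.8970

P(not A) = 0.8970


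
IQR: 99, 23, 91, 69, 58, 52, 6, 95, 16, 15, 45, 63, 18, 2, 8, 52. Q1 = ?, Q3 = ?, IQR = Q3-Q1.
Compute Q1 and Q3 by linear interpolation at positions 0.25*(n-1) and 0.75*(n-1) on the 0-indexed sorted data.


Sorted: 2, 6, 8, 15, 16, 18, 23, 45, 52, 52, 58, 63, 69, 91, 95, 99
Q1 (25th %ile) = 15.7500
Q3 (75th %ile) = 64.5000
IQR = 64.5000 - 15.7500 = 48.7500

IQR = 48.7500


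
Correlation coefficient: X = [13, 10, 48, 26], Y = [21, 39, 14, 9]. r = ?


Mean X = 24.2500, Mean Y = 20.7500
SD X = 14.972892, SD Y = 11.366068
Cov = -110.937500
r = -110.937500/(14.972892*11.366068) = -0.6519

r = -0.6519


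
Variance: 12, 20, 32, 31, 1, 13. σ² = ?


Mean = 18.1667
Squared deviations: 38.0278, 3.3611, 191.3611, 164.6944, 294.6944, 26.6944
Sum = 718.8333
Variance = 718.8333/6 = 119.8056

Variance = 119.8056


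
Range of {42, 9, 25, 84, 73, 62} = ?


Max = 84, Min = 9
Range = 84 - 9 = 75

Range = 75


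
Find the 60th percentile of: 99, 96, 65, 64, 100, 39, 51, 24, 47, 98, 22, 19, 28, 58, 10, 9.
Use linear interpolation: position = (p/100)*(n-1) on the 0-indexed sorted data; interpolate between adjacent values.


Sorted: 9, 10, 19, 22, 24, 28, 39, 47, 51, 58, 64, 65, 96, 98, 99, 100
n = 16
Index = 60/100 * 15 = 9.0000
Lower = data[9] = 58, Upper = data[10] = 64
P60 = 58 + 0*(6) = 58.0000

P60 = 58.0000


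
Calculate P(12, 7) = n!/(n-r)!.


P(12,7) = 12!/5!
= 479001600/120
= 3991680

P(12,7) = 3991680


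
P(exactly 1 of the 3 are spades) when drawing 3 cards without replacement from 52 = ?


Hypergeometric: P(X=1) = C(13,1)·C(39,2) / C(52,3)
= 13 × 741 / 22100
= 9633/22100 = 0.4359

P = 0.4359


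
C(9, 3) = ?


C(9,3) = 9!/(3! × 6!)
= 362880/(6 × 720)
= 84

C(9,3) = 84


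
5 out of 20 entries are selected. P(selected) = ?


P = 5/20 = 0.2500

P = 0.2500


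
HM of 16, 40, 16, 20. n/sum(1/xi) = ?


Sum of reciprocals = 1/16 + 1/40 + 1/16 + 1/20 = 0.200000
HM = 4/0.200000 = 20.0000

HM = 20.0000


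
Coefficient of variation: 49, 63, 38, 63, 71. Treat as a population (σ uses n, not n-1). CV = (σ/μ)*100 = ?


Mean = 56.8000
SD = 11.7712
CV = (11.7712/56.8000)*100 = 20.7239%

CV = 20.7239%


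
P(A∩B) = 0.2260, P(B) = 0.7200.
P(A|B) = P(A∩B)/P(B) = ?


P(A|B) = 0.2260/0.7200 = 0.3139

P(A|B) = 0.3139


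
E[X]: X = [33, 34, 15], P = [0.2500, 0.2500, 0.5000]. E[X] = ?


E[X] = 33*0.2500 + 34*0.2500 + 15*0.5000
= 8.2500 + 8.5000 + 7.5000
= 24.2500

E[X] = 24.2500


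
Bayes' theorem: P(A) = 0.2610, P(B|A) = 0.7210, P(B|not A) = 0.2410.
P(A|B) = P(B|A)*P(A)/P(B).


P(B) = P(B|A)*P(A) + P(B|A')*P(A')
= 0.7210*0.2610 + 0.2410*0.7390
= 0.188181 + 0.178099 = 0.366280
P(A|B) = 0.188181/0.366280 = 0.5138

P(A|B) = 0.5138


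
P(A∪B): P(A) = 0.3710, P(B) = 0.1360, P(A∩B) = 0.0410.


P(A∪B) = 0.3710 + 0.1360 - 0.0410
= 0.5070 - 0.0410
= 0.4660

P(A∪B) = 0.4660


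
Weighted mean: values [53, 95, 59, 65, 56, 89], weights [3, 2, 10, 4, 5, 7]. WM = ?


Numerator = 53*3 + 95*2 + 59*10 + 65*4 + 56*5 + 89*7 = 2102
Denominator = 3 + 2 + 10 + 4 + 5 + 7 = 31
WM = 2102/31 = 67.8065

WM = 67.8065


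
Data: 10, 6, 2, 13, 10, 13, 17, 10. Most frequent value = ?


Frequencies: 2:1, 6:1, 10:3, 13:2, 17:1
Max frequency = 3
Mode = 10

Mode = 10


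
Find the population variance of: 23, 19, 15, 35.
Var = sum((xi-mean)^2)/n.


Mean = 23.0000
Squared deviations: 0, 16.0000, 64.0000, 144.0000
Sum = 224.0000
Variance = 224.0000/4 = 56.0000

Variance = 56.0000


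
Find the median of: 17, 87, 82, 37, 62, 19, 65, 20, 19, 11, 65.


Sorted: 11, 17, 19, 19, 20, 37, 62, 65, 65, 82, 87
n = 11 (odd)
Middle value = 37

Median = 37


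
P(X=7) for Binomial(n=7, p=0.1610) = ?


C(7,7) = 1
p^7 = 2.804020e-06
(1-p)^0 = 1.000000
P = 1 * 2.804020e-06 * 1.000000 = 2.8040e-06

P(X=7) = 2.8040e-06


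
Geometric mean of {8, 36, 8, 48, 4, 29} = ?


Product = 8 × 36 × 8 × 48 × 4 × 29 = 12828672
GM = 12828672^(1/6) = 15.3002

GM = 15.3002


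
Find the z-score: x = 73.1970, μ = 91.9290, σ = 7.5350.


z = (73.1970 - 91.9290)/7.5350
= -18.7320/7.5350
= -2.4860

z = -2.4860


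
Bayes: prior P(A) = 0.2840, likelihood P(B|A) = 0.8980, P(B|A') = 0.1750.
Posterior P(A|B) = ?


P(B) = P(B|A)*P(A) + P(B|A')*P(A')
= 0.8980*0.2840 + 0.1750*0.7160
= 0.255032 + 0.125300 = 0.380332
P(A|B) = 0.255032/0.380332 = 0.6706

P(A|B) = 0.6706


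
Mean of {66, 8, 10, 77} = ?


Sum = 66 + 8 + 10 + 77 = 161
n = 4
Mean = 161/4 = 40.2500

Mean = 40.2500


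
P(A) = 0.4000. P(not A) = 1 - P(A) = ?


P(not A) = 1 - 0.4000 = 0.6000

P(not A) = 0.6000


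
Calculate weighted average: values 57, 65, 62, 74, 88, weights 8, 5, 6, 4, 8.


Numerator = 57*8 + 65*5 + 62*6 + 74*4 + 88*8 = 2153
Denominator = 8 + 5 + 6 + 4 + 8 = 31
WM = 2153/31 = 69.4516

WM = 69.4516


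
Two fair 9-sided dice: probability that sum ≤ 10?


Total outcomes = 9×9 = 81
Favorable (sum ≤ 10): 45
P = 45/81 = 0.5556

P = 0.5556


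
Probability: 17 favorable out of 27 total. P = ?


P = 17/27 = 0.6296

P = 0.6296


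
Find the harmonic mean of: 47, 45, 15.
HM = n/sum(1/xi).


Sum of reciprocals = 1/47 + 1/45 + 1/15 = 0.110165
HM = 3/0.110165 = 27.2318

HM = 27.2318


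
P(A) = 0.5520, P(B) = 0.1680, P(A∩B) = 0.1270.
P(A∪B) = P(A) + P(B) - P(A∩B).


P(A∪B) = 0.5520 + 0.1680 - 0.1270
= 0.7200 - 0.1270
= 0.5930

P(A∪B) = 0.5930


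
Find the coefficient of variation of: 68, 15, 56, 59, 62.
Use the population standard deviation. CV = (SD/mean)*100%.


Mean = 52.0000
SD = 18.9209
CV = (18.9209/52.0000)*100 = 36.3863%

CV = 36.3863%


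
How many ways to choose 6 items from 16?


C(16,6) = 16!/(6! × 10!)
= 20922789888000/(720 × 3628800)
= 8008

C(16,6) = 8008


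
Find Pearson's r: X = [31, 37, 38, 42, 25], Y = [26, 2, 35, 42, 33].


Mean X = 34.6000, Mean Y = 27.6000
SD X = 5.953150, SD Y = 13.778244
Cov = 4.840000
r = 4.840000/(5.953150*13.778244) = 0.0590

r = 0.0590


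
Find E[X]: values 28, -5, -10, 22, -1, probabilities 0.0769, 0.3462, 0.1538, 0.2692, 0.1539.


E[X] = 28*0.0769 - 5*0.3462 - 10*0.1538 + 22*0.2692 - 1*0.1539
= 2.1532 - 1.7310 - 1.5380 + 5.9224 - 0.1539
= 4.6527

E[X] = 4.6527


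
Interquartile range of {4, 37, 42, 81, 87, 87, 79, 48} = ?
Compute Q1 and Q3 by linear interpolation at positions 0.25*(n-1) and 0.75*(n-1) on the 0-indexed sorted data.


Sorted: 4, 37, 42, 48, 79, 81, 87, 87
Q1 (25th %ile) = 40.7500
Q3 (75th %ile) = 82.5000
IQR = 82.5000 - 40.7500 = 41.7500

IQR = 41.7500


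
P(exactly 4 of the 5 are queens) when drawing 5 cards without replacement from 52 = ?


Hypergeometric: P(X=4) = C(4,4)·C(48,1) / C(52,5)
= 1 × 48 / 2598960
= 48/2598960 = 1.8469e-05

P = 1.8469e-05


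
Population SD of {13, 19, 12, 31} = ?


Mean = 18.7500
Variance = 57.1875
SD = sqrt(57.1875) = 7.5622

SD = 7.5622


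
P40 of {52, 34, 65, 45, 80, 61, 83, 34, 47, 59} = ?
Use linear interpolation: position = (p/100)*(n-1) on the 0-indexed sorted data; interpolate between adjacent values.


Sorted: 34, 34, 45, 47, 52, 59, 61, 65, 80, 83
n = 10
Index = 40/100 * 9 = 3.6000
Lower = data[3] = 47, Upper = data[4] = 52
P40 = 47 + 0.6000*(5) = 50.0000

P40 = 50.0000


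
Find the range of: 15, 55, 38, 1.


Max = 55, Min = 1
Range = 55 - 1 = 54

Range = 54


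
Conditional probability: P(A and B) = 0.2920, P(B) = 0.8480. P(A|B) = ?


P(A|B) = 0.2920/0.8480 = 0.3443

P(A|B) = 0.3443


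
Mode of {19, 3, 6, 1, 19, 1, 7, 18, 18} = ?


Frequencies: 1:2, 3:1, 6:1, 7:1, 18:2, 19:2
Max frequency = 2
Mode = 1, 18, 19

Mode = 1, 18, 19


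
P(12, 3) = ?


P(12,3) = 12!/9!
= 479001600/362880
= 1320

P(12,3) = 1320


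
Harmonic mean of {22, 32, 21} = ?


Sum of reciprocals = 1/22 + 1/32 + 1/21 = 0.124324
HM = 3/0.124324 = 24.1306

HM = 24.1306


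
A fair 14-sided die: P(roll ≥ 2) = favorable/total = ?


Favorable outcomes (roll ≥ 2): 13
Total outcomes = 14
P = 13/14 = 0.9286

P = 0.9286


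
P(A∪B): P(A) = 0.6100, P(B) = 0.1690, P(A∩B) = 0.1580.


P(A∪B) = 0.6100 + 0.1690 - 0.1580
= 0.7790 - 0.1580
= 0.6210

P(A∪B) = 0.6210


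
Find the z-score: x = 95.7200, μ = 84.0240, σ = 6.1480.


z = (95.7200 - 84.0240)/6.1480
= 11.6960/6.1480
= 1.9024

z = 1.9024


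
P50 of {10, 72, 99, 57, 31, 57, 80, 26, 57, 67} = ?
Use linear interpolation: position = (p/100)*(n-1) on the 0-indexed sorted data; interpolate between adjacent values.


Sorted: 10, 26, 31, 57, 57, 57, 67, 72, 80, 99
n = 10
Index = 50/100 * 9 = 4.5000
Lower = data[4] = 57, Upper = data[5] = 57
P50 = 57 + 0.5000*(0) = 57.0000

P50 = 57.0000


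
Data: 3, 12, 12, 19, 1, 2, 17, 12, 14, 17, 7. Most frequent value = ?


Frequencies: 1:1, 2:1, 3:1, 7:1, 12:3, 14:1, 17:2, 19:1
Max frequency = 3
Mode = 12

Mode = 12


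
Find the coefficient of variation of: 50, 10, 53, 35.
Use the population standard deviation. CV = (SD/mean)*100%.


Mean = 37.0000
SD = 17.0147
CV = (17.0147/37.0000)*100 = 45.9857%

CV = 45.9857%


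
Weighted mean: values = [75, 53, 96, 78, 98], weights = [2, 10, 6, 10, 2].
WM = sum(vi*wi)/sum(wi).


Numerator = 75*2 + 53*10 + 96*6 + 78*10 + 98*2 = 2232
Denominator = 2 + 10 + 6 + 10 + 2 = 30
WM = 2232/30 = 74.4000

WM = 74.4000


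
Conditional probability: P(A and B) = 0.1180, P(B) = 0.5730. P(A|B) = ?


P(A|B) = 0.1180/0.5730 = 0.2059

P(A|B) = 0.2059


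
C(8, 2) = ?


C(8,2) = 8!/(2! × 6!)
= 40320/(2 × 720)
= 28

C(8,2) = 28


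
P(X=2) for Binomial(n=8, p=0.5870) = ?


C(8,2) = 28
p^2 = 0.344569
(1-p)^6 = 0.004962
P = 28 * 0.344569 * 0.004962 = 0.0479

P(X=2) = 0.0479


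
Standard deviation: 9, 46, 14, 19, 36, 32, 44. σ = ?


Mean = 28.5714
Variance = 185.1020
SD = sqrt(185.1020) = 13.6052

SD = 13.6052


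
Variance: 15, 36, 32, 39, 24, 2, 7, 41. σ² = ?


Mean = 24.5000
Squared deviations: 90.2500, 132.2500, 56.2500, 210.2500, 0.2500, 506.2500, 306.2500, 272.2500
Sum = 1574.0000
Variance = 1574.0000/8 = 196.7500

Variance = 196.7500


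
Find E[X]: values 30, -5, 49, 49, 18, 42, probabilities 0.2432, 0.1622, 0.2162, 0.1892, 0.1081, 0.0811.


E[X] = 30*0.2432 - 5*0.1622 + 49*0.2162 + 49*0.1892 + 18*0.1081 + 42*0.0811
= 7.2960 - 0.8110 + 10.5938 + 9.2708 + 1.9458 + 3.4062
= 31.7016

E[X] = 31.7016


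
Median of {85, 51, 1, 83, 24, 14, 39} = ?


Sorted: 1, 14, 24, 39, 51, 83, 85
n = 7 (odd)
Middle value = 39

Median = 39


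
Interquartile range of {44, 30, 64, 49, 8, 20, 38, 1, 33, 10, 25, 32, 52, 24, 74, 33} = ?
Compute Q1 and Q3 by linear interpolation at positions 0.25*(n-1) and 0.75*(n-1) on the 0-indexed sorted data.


Sorted: 1, 8, 10, 20, 24, 25, 30, 32, 33, 33, 38, 44, 49, 52, 64, 74
Q1 (25th %ile) = 23.0000
Q3 (75th %ile) = 45.2500
IQR = 45.2500 - 23.0000 = 22.2500

IQR = 22.2500


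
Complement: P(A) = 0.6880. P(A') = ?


P(not A) = 1 - 0.6880 = 0.3120

P(not A) = 0.3120


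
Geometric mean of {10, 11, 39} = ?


Product = 10 × 11 × 39 = 4290
GM = 4290^(1/3) = 16.2487

GM = 16.2487


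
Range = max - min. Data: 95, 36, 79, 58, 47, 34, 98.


Max = 98, Min = 34
Range = 98 - 34 = 64

Range = 64


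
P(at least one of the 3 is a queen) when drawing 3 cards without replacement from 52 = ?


P(at least one) = 1 - P(none)
P(none) = (48/52) × (47/51) × (46/50) = 0.782624
P(at least one) = 1 - 0.782624 = 0.2174

P = 0.2174


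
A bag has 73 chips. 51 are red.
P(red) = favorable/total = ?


P = 51/73 = 0.6986

P = 0.6986


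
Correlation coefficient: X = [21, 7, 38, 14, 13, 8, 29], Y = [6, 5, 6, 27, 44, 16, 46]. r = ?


Mean X = 18.5714, Mean Y = 21.4286
SD X = 10.621503, SD Y = 16.560341
Cov = 2.183673
r = 2.183673/(10.621503*16.560341) = 0.0124

r = 0.0124


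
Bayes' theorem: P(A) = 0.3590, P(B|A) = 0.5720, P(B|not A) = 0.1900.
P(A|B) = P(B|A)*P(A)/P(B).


P(B) = P(B|A)*P(A) + P(B|A')*P(A')
= 0.5720*0.3590 + 0.1900*0.6410
= 0.205348 + 0.121790 = 0.327138
P(A|B) = 0.205348/0.327138 = 0.6277

P(A|B) = 0.6277


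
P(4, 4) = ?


P(4,4) = 4!/0!
= 24/1
= 24

P(4,4) = 24


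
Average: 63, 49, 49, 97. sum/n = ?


Sum = 63 + 49 + 49 + 97 = 258
n = 4
Mean = 258/4 = 64.5000

Mean = 64.5000


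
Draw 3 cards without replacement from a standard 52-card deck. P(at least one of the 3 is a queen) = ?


P(at least one) = 1 - P(none)
P(none) = (48/52) × (47/51) × (46/50) = 0.782624
P(at least one) = 1 - 0.782624 = 0.2174

P = 0.2174


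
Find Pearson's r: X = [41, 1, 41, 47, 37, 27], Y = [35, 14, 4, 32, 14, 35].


Mean X = 32.3333, Mean Y = 22.3333
SD X = 15.260698, SD Y = 12.174655
Cov = 41.222222
r = 41.222222/(15.260698*12.174655) = 0.2219

r = 0.2219


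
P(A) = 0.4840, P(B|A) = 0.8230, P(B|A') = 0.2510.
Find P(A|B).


P(B) = P(B|A)*P(A) + P(B|A')*P(A')
= 0.8230*0.4840 + 0.2510*0.5160
= 0.398332 + 0.129516 = 0.527848
P(A|B) = 0.398332/0.527848 = 0.7546

P(A|B) = 0.7546


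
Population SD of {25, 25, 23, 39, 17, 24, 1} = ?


Mean = 22.0000
Variance = 111.1429
SD = sqrt(111.1429) = 10.5424

SD = 10.5424


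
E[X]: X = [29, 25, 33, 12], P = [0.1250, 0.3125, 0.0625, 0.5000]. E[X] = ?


E[X] = 29*0.1250 + 25*0.3125 + 33*0.0625 + 12*0.5000
= 3.6250 + 7.8125 + 2.0625 + 6.0000
= 19.5000

E[X] = 19.5000


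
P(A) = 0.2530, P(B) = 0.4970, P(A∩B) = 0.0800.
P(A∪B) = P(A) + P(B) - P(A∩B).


P(A∪B) = 0.2530 + 0.4970 - 0.0800
= 0.7500 - 0.0800
= 0.6700

P(A∪B) = 0.6700


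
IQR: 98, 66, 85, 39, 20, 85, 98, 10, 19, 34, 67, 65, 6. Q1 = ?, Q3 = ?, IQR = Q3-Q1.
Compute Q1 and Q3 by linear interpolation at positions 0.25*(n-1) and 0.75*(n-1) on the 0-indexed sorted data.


Sorted: 6, 10, 19, 20, 34, 39, 65, 66, 67, 85, 85, 98, 98
Q1 (25th %ile) = 20.0000
Q3 (75th %ile) = 85.0000
IQR = 85.0000 - 20.0000 = 65.0000

IQR = 65.0000


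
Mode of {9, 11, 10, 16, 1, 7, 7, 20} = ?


Frequencies: 1:1, 7:2, 9:1, 10:1, 11:1, 16:1, 20:1
Max frequency = 2
Mode = 7

Mode = 7


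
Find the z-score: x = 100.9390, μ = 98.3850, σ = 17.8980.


z = (100.9390 - 98.3850)/17.8980
= 2.5540/17.8980
= 0.1427

z = 0.1427


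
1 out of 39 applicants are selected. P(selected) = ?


P = 1/39 = 0.0256

P = 0.0256


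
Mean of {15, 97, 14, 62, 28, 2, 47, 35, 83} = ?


Sum = 15 + 97 + 14 + 62 + 28 + 2 + 47 + 35 + 83 = 383
n = 9
Mean = 383/9 = 42.5556

Mean = 42.5556


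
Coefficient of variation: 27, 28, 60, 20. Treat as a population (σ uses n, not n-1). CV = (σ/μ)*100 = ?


Mean = 33.7500
SD = 15.4657
CV = (15.4657/33.7500)*100 = 45.8243%

CV = 45.8243%


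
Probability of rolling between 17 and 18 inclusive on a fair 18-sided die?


Favorable outcomes (17 ≤ roll ≤ 18): 2
Total outcomes = 18
P = 2/18 = 0.1111

P = 0.1111


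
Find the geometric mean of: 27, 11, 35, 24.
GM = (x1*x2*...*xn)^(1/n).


Product = 27 × 11 × 35 × 24 = 249480
GM = 249480^(1/4) = 22.3490

GM = 22.3490


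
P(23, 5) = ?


P(23,5) = 23!/18!
= 25852016738884976640000/6402373705728000
= 4037880

P(23,5) = 4037880


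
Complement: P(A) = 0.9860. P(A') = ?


P(not A) = 1 - 0.9860 = 0.0140

P(not A) = 0.0140


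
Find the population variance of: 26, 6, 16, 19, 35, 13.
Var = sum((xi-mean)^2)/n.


Mean = 19.1667
Squared deviations: 46.6944, 173.3611, 10.0278, 0.0278, 250.6944, 38.0278
Sum = 518.8333
Variance = 518.8333/6 = 86.4722

Variance = 86.4722


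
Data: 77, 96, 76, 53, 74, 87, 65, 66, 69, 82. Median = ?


Sorted: 53, 65, 66, 69, 74, 76, 77, 82, 87, 96
n = 10 (even)
Middle values: 74 and 76
Median = (74+76)/2 = 75.0000

Median = 75.0000


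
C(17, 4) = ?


C(17,4) = 17!/(4! × 13!)
= 355687428096000/(24 × 6227020800)
= 2380

C(17,4) = 2380


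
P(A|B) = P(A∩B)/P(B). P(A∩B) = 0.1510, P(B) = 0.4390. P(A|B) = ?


P(A|B) = 0.1510/0.4390 = 0.3440

P(A|B) = 0.3440


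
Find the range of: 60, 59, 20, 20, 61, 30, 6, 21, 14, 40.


Max = 61, Min = 6
Range = 61 - 6 = 55

Range = 55


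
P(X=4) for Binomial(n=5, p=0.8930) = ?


C(5,4) = 5
p^4 = 0.635925
(1-p)^1 = 0.107000
P = 5 * 0.635925 * 0.107000 = 0.3402

P(X=4) = 0.3402


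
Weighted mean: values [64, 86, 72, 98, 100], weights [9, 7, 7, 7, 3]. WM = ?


Numerator = 64*9 + 86*7 + 72*7 + 98*7 + 100*3 = 2668
Denominator = 9 + 7 + 7 + 7 + 3 = 33
WM = 2668/33 = 80.8485

WM = 80.8485


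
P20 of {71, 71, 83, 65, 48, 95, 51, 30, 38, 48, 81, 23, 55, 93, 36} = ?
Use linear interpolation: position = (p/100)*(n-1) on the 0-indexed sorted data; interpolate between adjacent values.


Sorted: 23, 30, 36, 38, 48, 48, 51, 55, 65, 71, 71, 81, 83, 93, 95
n = 15
Index = 20/100 * 14 = 2.8000
Lower = data[2] = 36, Upper = data[3] = 38
P20 = 36 + 0.8000*(2) = 37.6000

P20 = 37.6000


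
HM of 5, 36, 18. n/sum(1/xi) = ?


Sum of reciprocals = 1/5 + 1/36 + 1/18 = 0.283333
HM = 3/0.283333 = 10.5882

HM = 10.5882


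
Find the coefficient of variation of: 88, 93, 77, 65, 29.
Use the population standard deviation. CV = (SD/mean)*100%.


Mean = 70.4000
SD = 22.8351
CV = (22.8351/70.4000)*100 = 32.4362%

CV = 32.4362%


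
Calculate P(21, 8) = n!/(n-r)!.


P(21,8) = 21!/13!
= 51090942171709440000/6227020800
= 8204716800

P(21,8) = 8204716800


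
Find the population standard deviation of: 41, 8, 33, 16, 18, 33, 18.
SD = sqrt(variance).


Mean = 23.8571
Variance = 120.4082
SD = sqrt(120.4082) = 10.9731

SD = 10.9731


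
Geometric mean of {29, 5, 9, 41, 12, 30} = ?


Product = 29 × 5 × 9 × 41 × 12 × 30 = 19261800
GM = 19261800^(1/6) = 16.3725

GM = 16.3725


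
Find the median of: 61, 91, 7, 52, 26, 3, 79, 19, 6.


Sorted: 3, 6, 7, 19, 26, 52, 61, 79, 91
n = 9 (odd)
Middle value = 26

Median = 26


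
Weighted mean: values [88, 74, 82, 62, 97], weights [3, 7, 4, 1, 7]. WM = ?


Numerator = 88*3 + 74*7 + 82*4 + 62*1 + 97*7 = 1851
Denominator = 3 + 7 + 4 + 1 + 7 = 22
WM = 1851/22 = 84.1364

WM = 84.1364


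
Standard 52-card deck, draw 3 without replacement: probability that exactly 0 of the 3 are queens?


Hypergeometric: P(X=0) = C(4,0)·C(48,3) / C(52,3)
= 1 × 17296 / 22100
= 17296/22100 = 0.7826

P = 0.7826


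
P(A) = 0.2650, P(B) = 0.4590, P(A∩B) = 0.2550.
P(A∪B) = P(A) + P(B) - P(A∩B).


P(A∪B) = 0.2650 + 0.4590 - 0.2550
= 0.7240 - 0.2550
= 0.4690

P(A∪B) = 0.4690


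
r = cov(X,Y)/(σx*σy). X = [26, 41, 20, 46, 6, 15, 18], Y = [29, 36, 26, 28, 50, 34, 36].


Mean X = 24.5714, Mean Y = 34.1429
SD X = 13.264961, SD Y = 7.453256
Cov = -53.795918
r = -53.795918/(13.264961*7.453256) = -0.5441

r = -0.5441


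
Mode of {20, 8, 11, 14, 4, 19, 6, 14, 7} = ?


Frequencies: 4:1, 6:1, 7:1, 8:1, 11:1, 14:2, 19:1, 20:1
Max frequency = 2
Mode = 14

Mode = 14


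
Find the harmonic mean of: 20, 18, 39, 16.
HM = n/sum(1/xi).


Sum of reciprocals = 1/20 + 1/18 + 1/39 + 1/16 = 0.193697
HM = 4/0.193697 = 20.6509

HM = 20.6509


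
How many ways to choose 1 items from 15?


C(15,1) = 15!/(1! × 14!)
= 1307674368000/(1 × 87178291200)
= 15

C(15,1) = 15


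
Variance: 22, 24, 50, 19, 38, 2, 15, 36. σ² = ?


Mean = 25.7500
Squared deviations: 14.0625, 3.0625, 588.0625, 45.5625, 150.0625, 564.0625, 115.5625, 105.0625
Sum = 1585.5000
Variance = 1585.5000/8 = 198.1875

Variance = 198.1875
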